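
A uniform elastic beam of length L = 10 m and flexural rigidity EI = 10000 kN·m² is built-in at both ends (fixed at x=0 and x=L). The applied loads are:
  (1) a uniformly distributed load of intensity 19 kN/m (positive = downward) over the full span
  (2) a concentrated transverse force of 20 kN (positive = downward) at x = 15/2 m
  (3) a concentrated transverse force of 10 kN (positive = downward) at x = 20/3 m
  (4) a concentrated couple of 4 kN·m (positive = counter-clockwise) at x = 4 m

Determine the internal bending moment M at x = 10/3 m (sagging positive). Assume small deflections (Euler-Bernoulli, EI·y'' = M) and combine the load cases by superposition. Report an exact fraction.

Load 1 — uniform load w=19 kN/m over full span:
  M_1 = wLx/2 - wL²/12 - wx²/2 = 19·10·(10/3)/2 - 19·10²/12 - 19·(10/3)²/2 = 475/9 kN·m
Load 2 — point force P=20 kN at a=15/2 m (b=L-a=5/2):
  M_2 = Pb²(3a+b)x/L³ - Pab²/L²  [x≤a] = 20·(5/2)²·(3·(15/2)+(5/2))·(10/3)/10³ - 20·(15/2)·(5/2)²/10² = 25/24 kN·m
Load 3 — point force P=10 kN at a=20/3 m (b=L-a=10/3):
  M_3 = Pb²(3a+b)x/L³ - Pab²/L²  [x≤a] = 10·(10/3)²·(3·(20/3)+(10/3))·(10/3)/10³ - 10·(20/3)·(10/3)²/10² = 100/81 kN·m
Load 4 — applied couple M₀=4 kN·m at a=4 m (b=L-a=6):
  M_4 = R_Ax - M_A  [x≤a] with R_A=72/125, M_A=12/25 = (72/125)·(10/3) - (12/25) = 36/25 kN·m
Superposition: M = Σ M_i = 915203/16200 kN·m ≈ 56.494012 kN·m

M(10/3) = 915203/16200 kN·m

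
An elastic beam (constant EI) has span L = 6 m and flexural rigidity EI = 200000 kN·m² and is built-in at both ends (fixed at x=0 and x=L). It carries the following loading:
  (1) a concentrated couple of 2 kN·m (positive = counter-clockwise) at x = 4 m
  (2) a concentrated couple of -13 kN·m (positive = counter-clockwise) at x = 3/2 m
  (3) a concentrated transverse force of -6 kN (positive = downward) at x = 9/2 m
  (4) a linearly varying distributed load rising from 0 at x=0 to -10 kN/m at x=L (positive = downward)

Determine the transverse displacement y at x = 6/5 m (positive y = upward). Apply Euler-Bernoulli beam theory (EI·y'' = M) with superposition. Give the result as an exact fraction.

y(6/5) = 13183/625000000 m

Load 1 — applied couple M₀=2 kN·m at a=4 m (b=L-a=2):
  y_1 = (R_Ax³/6 - M_Ax²/2)/EI  [x≤a] with R_A=4/9, M_A=2/3 = ((4/9)·(6/5)³/6 - (2/3)·(6/5)²/2)/200000 = -11/6250000 m
Load 2 — applied couple M₀=-13 kN·m at a=3/2 m (b=L-a=9/2):
  y_2 = (R_Ax³/6 - M_Ax²/2)/EI  [x≤a] with R_A=-39/16, M_A=39/16 = ((-39/16)·(6/5)³/6 - (39/16)·(6/5)²/2)/200000 = -2457/200000000 m
Load 3 — point force P=-6 kN at a=9/2 m (b=L-a=3/2):
  y_3 = -Pb²x²(3aL-(3a+b)x)/(6L³EI)  [x≤a] = -(-6)·(3/2)²·(6/5)²·(3·(9/2)·6-(3·(9/2)+(3/2))·(6/5))/(6·6³·200000) = 189/40000000 m
Load 4 — triangular load w₀=-10 kN/m (0→w₀ over full span):
  y_4 = -w₀x²(L-x)²(x+2L)/(120LEI) = -(-10)·(6/5)²·(6-(6/5))²·((6/5)+2·6)/(120·6·200000) = 297/9765625 m
Superposition: y = Σ y_i = 13183/625000000 m ≈ 0.000021 m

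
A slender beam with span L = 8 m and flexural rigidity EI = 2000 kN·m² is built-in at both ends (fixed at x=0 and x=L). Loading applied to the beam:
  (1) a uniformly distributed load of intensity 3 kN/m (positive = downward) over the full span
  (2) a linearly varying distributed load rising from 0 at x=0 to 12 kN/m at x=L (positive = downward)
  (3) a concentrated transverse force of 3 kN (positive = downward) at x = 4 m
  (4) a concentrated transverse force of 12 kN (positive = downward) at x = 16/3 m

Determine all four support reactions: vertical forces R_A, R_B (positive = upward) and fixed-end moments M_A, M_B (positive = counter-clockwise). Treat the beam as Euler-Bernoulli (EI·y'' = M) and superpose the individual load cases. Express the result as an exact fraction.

Load 1 — uniform load w=3 kN/m over full span:
  R_A = wL/2 = 3·8/2 = 12 kN
  M_A = wL²/12 = 3·8²/12 = 16 kN·m
  R_B = wL/2 = 3·8/2 = 12 kN
  M_B = -wL²/12 = -3·8²/12 = -16 kN·m
Load 2 — triangular load w₀=12 kN/m (0→w₀ over full span):
  R_A = 3w₀L/20 = 3·12·8/20 = 72/5 kN
  M_A = w₀L²/30 = 12·8²/30 = 128/5 kN·m
  R_B = 7w₀L/20 = 7·12·8/20 = 168/5 kN
  M_B = -w₀L²/20 = -12·8²/20 = -192/5 kN·m
Load 3 — point force P=3 kN at a=4 m (b=L-a=4):
  R_A = Pb²(3a+b)/L³ = 3·4²·(3·4+4)/8³ = 3/2 kN
  M_A = Pab²/L² = 3·4·4²/8² = 3 kN·m
  R_B = Pa²(a+3b)/L³ = 3·4²·(4+3·4)/8³ = 3/2 kN
  M_B = -Pa²b/L² = -3·4²·4/8² = -3 kN·m
Load 4 — point force P=12 kN at a=16/3 m (b=L-a=8/3):
  R_A = Pb²(3a+b)/L³ = 12·(8/3)²·(3·(16/3)+(8/3))/8³ = 28/9 kN
  M_A = Pab²/L² = 12·(16/3)·(8/3)²/8² = 64/9 kN·m
  R_B = Pa²(a+3b)/L³ = 12·(16/3)²·((16/3)+3·(8/3))/8³ = 80/9 kN
  M_B = -Pa²b/L² = -12·(16/3)²·(8/3)/8² = -128/9 kN·m
Superposition: R_A = 2791/90 kN, M_A = 2327/45 kN·m, R_B = 5039/90 kN, M_B = -3223/45 kN·m

R_A = 2791/90 kN, M_A = 2327/45 kN·m, R_B = 5039/90 kN, M_B = -3223/45 kN·m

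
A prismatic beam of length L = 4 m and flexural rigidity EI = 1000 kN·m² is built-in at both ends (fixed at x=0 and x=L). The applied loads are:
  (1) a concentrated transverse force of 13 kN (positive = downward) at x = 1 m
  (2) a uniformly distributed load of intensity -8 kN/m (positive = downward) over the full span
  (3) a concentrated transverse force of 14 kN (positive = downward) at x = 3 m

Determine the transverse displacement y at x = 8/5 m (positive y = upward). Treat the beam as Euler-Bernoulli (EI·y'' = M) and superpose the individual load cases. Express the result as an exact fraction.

Load 1 — point force P=13 kN at a=1 m (b=L-a=3):
  y_1 = -Pa²(L-x)²(3bL-(3b+a)(L-x))/(6L³EI)  [x>a] = -13·1²·(4-(8/5))²·(3·3·4-(3·3+1)·(4-(8/5)))/(6·4³·1000) = -117/50000 m
Load 2 — uniform load w=-8 kN/m over full span:
  y_2 = -wx²(L-x)²/(24EI) = -(-8)·(8/5)²·(4-(8/5))²/(24·1000) = 384/78125 m
Load 3 — point force P=14 kN at a=3 m (b=L-a=1):
  y_3 = -Pb²x²(3aL-(3a+b)x)/(6L³EI)  [x≤a] = -14·1²·(8/5)²·(3·3·4-(3·3+1)·(8/5))/(6·4³·1000) = -7/3750 m
Superposition: y = Σ y_i = 2657/3750000 m ≈ 0.000709 m

y(8/5) = 2657/3750000 m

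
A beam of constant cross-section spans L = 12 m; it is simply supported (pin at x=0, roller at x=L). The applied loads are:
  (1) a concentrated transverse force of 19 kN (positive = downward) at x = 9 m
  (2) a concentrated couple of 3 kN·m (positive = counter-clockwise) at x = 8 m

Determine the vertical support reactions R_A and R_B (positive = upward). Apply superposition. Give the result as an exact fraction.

Load 1 — point force P=19 kN at a=9 m (b=L-a=3):
  R_A = Pb/L = 19·3/12 = 19/4 kN
  R_B = Pa/L = 19·9/12 = 57/4 kN
Load 2 — applied couple M₀=3 kN·m at a=8 m (b=L-a=4):
  R_A = M₀/L = 3/12 = 1/4 kN
  R_B = -M₀/L = -3/12 = -1/4 kN
Superposition: R_A = 5 kN, R_B = 14 kN

R_A = 5 kN, R_B = 14 kN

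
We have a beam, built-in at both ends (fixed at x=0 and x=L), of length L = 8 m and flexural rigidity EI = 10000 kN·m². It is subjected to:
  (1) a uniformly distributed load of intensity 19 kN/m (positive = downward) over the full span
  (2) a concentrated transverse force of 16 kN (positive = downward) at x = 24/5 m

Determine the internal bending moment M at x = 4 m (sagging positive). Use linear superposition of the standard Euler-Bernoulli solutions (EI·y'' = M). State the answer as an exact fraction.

M(4) = 4568/75 kN·m

Load 1 — uniform load w=19 kN/m over full span:
  M_1 = wLx/2 - wL²/12 - wx²/2 = 19·8·4/2 - 19·8²/12 - 19·4²/2 = 152/3 kN·m
Load 2 — point force P=16 kN at a=24/5 m (b=L-a=16/5):
  M_2 = Pb²(3a+b)x/L³ - Pab²/L²  [x≤a] = 16·(16/5)²·(3·(24/5)+(16/5))·4/8³ - 16·(24/5)·(16/5)²/8² = 256/25 kN·m
Superposition: M = Σ M_i = 4568/75 kN·m ≈ 60.906667 kN·m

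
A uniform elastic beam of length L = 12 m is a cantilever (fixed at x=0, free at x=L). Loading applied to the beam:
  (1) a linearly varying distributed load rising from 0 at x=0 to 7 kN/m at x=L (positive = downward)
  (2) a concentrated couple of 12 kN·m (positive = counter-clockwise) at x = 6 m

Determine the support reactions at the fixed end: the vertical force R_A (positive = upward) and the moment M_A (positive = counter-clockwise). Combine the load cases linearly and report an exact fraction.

R_A = 42 kN, M_A = 324 kN·m

Load 1 — triangular load w₀=7 kN/m (0→w₀ over full span):
  R_A = w₀L/2 = 7·12/2 = 42 kN
  M_A = w₀L²/3 = 7·12²/3 = 336 kN·m
Load 2 — applied couple M₀=12 kN·m at a=6 m (b=L-a=6):
  R_A = 0 kN
  M_A = -M₀ = -12 kN·m
Superposition: R_A = 42 kN, M_A = 324 kN·m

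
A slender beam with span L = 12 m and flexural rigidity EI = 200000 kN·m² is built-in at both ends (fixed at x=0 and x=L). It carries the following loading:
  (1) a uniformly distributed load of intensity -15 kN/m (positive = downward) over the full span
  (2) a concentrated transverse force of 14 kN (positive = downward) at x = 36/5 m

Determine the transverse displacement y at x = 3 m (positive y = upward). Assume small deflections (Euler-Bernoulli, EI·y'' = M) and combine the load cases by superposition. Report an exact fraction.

y(3) = 16209/8000000 m

Load 1 — uniform load w=-15 kN/m over full span:
  y_1 = -wx²(L-x)²/(24EI) = -(-15)·3²·(12-3)²/(24·200000) = 729/320000 m
Load 2 — point force P=14 kN at a=36/5 m (b=L-a=24/5):
  y_2 = -Pb²x²(3aL-(3a+b)x)/(6L³EI)  [x≤a] = -14·(24/5)²·3²·(3·(36/5)·12-(3·(36/5)+(24/5))·3)/(6·12³·200000) = -63/250000 m
Superposition: y = Σ y_i = 16209/8000000 m ≈ 0.002026 m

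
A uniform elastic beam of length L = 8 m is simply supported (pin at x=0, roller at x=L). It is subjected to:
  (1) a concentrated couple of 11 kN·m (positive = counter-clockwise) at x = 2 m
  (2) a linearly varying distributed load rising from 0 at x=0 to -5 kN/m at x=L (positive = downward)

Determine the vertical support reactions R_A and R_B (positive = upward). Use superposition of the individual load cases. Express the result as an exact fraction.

R_A = -127/24 kN, R_B = -353/24 kN

Load 1 — applied couple M₀=11 kN·m at a=2 m (b=L-a=6):
  R_A = M₀/L = 11/8 kN
  R_B = -M₀/L = -11/8 kN
Load 2 — triangular load w₀=-5 kN/m (0→w₀ over full span):
  R_A = w₀L/6 = (-5)·8/6 = -20/3 kN
  R_B = w₀L/3 = (-5)·8/3 = -40/3 kN
Superposition: R_A = -127/24 kN, R_B = -353/24 kN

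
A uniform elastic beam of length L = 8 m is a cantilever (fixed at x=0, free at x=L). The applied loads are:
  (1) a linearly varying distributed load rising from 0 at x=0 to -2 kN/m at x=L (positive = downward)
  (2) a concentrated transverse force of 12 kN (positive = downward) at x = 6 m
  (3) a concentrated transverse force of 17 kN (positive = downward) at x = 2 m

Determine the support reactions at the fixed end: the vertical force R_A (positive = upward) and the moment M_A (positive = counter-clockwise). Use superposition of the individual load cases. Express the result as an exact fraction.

Load 1 — triangular load w₀=-2 kN/m (0→w₀ over full span):
  R_A = w₀L/2 = (-2)·8/2 = -8 kN
  M_A = w₀L²/3 = (-2)·8²/3 = -128/3 kN·m
Load 2 — point force P=12 kN at a=6 m (b=L-a=2):
  R_A = P = 12 kN
  M_A = Pa = 12·6 = 72 kN·m
Load 3 — point force P=17 kN at a=2 m (b=L-a=6):
  R_A = P = 17 kN
  M_A = Pa = 17·2 = 34 kN·m
Superposition: R_A = 21 kN, M_A = 190/3 kN·m

R_A = 21 kN, M_A = 190/3 kN·m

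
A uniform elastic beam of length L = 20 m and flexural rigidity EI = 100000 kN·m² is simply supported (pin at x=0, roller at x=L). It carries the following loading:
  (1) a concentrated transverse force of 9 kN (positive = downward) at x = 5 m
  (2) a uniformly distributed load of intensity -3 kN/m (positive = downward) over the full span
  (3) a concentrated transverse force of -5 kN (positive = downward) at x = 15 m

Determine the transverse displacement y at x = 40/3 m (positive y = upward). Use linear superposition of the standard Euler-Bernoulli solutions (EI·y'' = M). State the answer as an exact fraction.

y(40/3) = 6679/129600 m

Load 1 — point force P=9 kN at a=5 m (b=L-a=15):
  y_1 = -Pa(L-x)(2Lx-a²-x²)/(6LEI)  [x>a] = -9·5·(20-(40/3))·(2·20·(40/3)-5²-(40/3)²)/(6·20·100000) = -119/14400 m
Load 2 — uniform load w=-3 kN/m over full span:
  y_2 = -wx(L³-2Lx²+x³)/(24EI) = -(-3)·(40/3)·(20³-2·20·(40/3)²+(40/3)³)/(24·100000) = 22/405 m
Load 3 — point force P=-5 kN at a=15 m (b=L-a=5):
  y_3 = -Pbx(L²-b²-x²)/(6LEI)  [x≤a] = -(-5)·5·(40/3)·(20²-5²-(40/3)²)/(6·20·100000) = 71/12960 m
Superposition: y = Σ y_i = 6679/129600 m ≈ 0.051535 m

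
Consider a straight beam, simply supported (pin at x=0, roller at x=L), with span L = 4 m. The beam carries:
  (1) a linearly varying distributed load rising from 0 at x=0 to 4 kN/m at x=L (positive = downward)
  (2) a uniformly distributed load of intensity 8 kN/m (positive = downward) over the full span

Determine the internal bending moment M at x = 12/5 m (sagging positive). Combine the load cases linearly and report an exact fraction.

M(12/5) = 2432/125 kN·m

Load 1 — triangular load w₀=4 kN/m (0→w₀ over full span):
  M_1 = w₀Lx/6 - w₀x³/(6L) = 4·4·(12/5)/6 - 4·(12/5)³/(6·4) = 512/125 kN·m
Load 2 — uniform load w=8 kN/m over full span:
  M_2 = wx(L-x)/2 = 8·(12/5)·(4-(12/5))/2 = 384/25 kN·m
Superposition: M = Σ M_i = 2432/125 kN·m ≈ 19.456000 kN·m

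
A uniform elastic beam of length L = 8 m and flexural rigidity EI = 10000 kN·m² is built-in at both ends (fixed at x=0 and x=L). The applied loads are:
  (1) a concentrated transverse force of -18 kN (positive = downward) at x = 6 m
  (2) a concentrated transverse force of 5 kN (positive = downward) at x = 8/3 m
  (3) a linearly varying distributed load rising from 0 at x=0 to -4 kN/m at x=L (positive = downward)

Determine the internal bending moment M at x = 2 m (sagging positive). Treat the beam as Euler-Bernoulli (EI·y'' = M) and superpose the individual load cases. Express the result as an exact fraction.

M(2) = 2383/1080 kN·m

Load 1 — point force P=-18 kN at a=6 m (b=L-a=2):
  M_1 = Pb²(3a+b)x/L³ - Pab²/L²  [x≤a] = (-18)·2²·(3·6+2)·2/8³ - (-18)·6·2²/8² = 9/8 kN·m
Load 2 — point force P=5 kN at a=8/3 m (b=L-a=16/3):
  M_2 = Pb²(3a+b)x/L³ - Pab²/L²  [x≤a] = 5·(16/3)²·(3·(8/3)+(16/3))·2/8³ - 5·(8/3)·(16/3)²/8² = 40/27 kN·m
Load 3 — triangular load w₀=-4 kN/m (0→w₀ over full span):
  M_3 = 3w₀Lx/20 - w₀L²/30 - w₀x³/(6L) = 3·(-4)·8·2/20 - (-4)·8²/30 - (-4)·2³/(6·8) = -2/5 kN·m
Superposition: M = Σ M_i = 2383/1080 kN·m ≈ 2.206481 kN·m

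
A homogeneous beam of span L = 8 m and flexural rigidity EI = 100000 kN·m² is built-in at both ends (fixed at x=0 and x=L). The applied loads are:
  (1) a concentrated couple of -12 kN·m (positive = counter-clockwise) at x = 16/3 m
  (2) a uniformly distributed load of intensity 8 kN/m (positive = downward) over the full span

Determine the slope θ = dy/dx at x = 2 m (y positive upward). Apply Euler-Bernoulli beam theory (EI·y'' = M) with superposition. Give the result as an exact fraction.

θ(2) = -7/25000 rad

Load 1 — applied couple M₀=-12 kN·m at a=16/3 m (b=L-a=8/3):
  θ_1 = (R_Ax²/2 - M_Ax)/EI  [x≤a] with R_A=-2, M_A=-4 = ((-2)·2²/2 - (-4)·2)/100000 = 1/25000 rad
Load 2 — uniform load w=8 kN/m over full span:
  θ_2 = -wx(L-x)(L-2x)/(12EI) = -8·2·(8-2)·(8-2·2)/(12·100000) = -1/3125 rad
Superposition: θ = Σ θ_i = -7/25000 rad ≈ -0.000280 rad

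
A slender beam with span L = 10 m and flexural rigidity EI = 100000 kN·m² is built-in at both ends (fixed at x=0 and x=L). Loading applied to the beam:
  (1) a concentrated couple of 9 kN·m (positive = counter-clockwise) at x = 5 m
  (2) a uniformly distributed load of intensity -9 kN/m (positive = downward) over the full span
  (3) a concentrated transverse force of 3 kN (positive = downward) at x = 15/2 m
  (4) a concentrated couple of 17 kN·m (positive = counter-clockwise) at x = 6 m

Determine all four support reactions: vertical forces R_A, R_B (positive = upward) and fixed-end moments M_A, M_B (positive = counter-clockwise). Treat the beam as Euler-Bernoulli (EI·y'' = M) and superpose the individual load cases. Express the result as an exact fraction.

R_A = -162933/4000 kN, M_A = -52723/800 kN·m, R_B = -185067/4000 kN, M_B = 60057/800 kN·m

Load 1 — applied couple M₀=9 kN·m at a=5 m (b=L-a=5):
  R_A = 6M₀ab/L³ = 6·9·5·5/10³ = 27/20 kN
  M_A = M₀b(2a-b)/L² = 9·5·(2·5-5)/10² = 9/4 kN·m
  R_B = -6M₀ab/L³ = -6·9·5·5/10³ = -27/20 kN
  M_B = M₀a(2b-a)/L² = 9·5·(2·5-5)/10² = 9/4 kN·m
Load 2 — uniform load w=-9 kN/m over full span:
  R_A = wL/2 = (-9)·10/2 = -45 kN
  M_A = wL²/12 = (-9)·10²/12 = -75 kN·m
  R_B = wL/2 = (-9)·10/2 = -45 kN
  M_B = -wL²/12 = -(-9)·10²/12 = 75 kN·m
Load 3 — point force P=3 kN at a=15/2 m (b=L-a=5/2):
  R_A = Pb²(3a+b)/L³ = 3·(5/2)²·(3·(15/2)+(5/2))/10³ = 15/32 kN
  M_A = Pab²/L² = 3·(15/2)·(5/2)²/10² = 45/32 kN·m
  R_B = Pa²(a+3b)/L³ = 3·(15/2)²·((15/2)+3·(5/2))/10³ = 81/32 kN
  M_B = -Pa²b/L² = -3·(15/2)²·(5/2)/10² = -135/32 kN·m
Load 4 — applied couple M₀=17 kN·m at a=6 m (b=L-a=4):
  R_A = 6M₀ab/L³ = 6·17·6·4/10³ = 306/125 kN
  M_A = M₀b(2a-b)/L² = 17·4·(2·6-4)/10² = 136/25 kN·m
  R_B = -6M₀ab/L³ = -6·17·6·4/10³ = -306/125 kN
  M_B = M₀a(2b-a)/L² = 17·6·(2·4-6)/10² = 51/25 kN·m
Superposition: R_A = -162933/4000 kN, M_A = -52723/800 kN·m, R_B = -185067/4000 kN, M_B = 60057/800 kN·m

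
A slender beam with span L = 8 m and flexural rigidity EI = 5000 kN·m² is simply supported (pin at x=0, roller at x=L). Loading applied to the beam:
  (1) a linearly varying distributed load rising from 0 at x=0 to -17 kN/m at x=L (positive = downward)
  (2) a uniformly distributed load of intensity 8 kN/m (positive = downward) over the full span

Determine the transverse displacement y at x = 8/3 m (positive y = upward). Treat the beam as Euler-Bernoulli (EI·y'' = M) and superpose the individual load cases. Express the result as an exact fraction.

Load 1 — triangular load w₀=-17 kN/m (0→w₀ over full span):
  y_1 = -w₀x(7L⁴-10L²x²+3x⁴)/(360LEI) = -(-17)·(8/3)·(7·8⁴-10·8²·(8/3)²+3·(8/3)⁴)/(360·8·5000) = 34816/455625 m
Load 2 — uniform load w=8 kN/m over full span:
  y_2 = -wx(L³-2Lx²+x³)/(24EI) = -8·(8/3)·(8³-2·8·(8/3)²+(8/3)³)/(24·5000) = -11264/151875 m
Superposition: y = Σ y_i = 1024/455625 m ≈ 0.002247 m

y(8/3) = 1024/455625 m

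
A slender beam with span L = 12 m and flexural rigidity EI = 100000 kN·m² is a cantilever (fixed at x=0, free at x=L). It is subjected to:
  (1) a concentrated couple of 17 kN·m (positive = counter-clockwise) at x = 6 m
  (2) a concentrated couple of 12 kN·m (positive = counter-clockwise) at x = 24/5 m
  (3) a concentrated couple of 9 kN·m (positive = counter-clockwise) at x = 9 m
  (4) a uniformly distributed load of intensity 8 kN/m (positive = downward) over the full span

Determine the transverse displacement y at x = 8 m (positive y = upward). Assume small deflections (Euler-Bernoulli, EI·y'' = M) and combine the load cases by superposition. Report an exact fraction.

Load 1 — applied couple M₀=17 kN·m at a=6 m (b=L-a=6):
  y_1 = M₀a(2x-a)/(2EI)  [x>a] = 17·6·(2·8-6)/(2·100000) = 51/10000 m
Load 2 — applied couple M₀=12 kN·m at a=24/5 m (b=L-a=36/5):
  y_2 = M₀a(2x-a)/(2EI)  [x>a] = 12·(24/5)·(2·8-(24/5))/(2·100000) = 252/78125 m
Load 3 — applied couple M₀=9 kN·m at a=9 m (b=L-a=3):
  y_3 = M₀x²/(2EI)  [x≤a] = 9·8²/(2·100000) = 9/3125 m
Load 4 — uniform load w=8 kN/m over full span:
  y_4 = -wx²(x²-4Lx+6L²)/(24EI) = -8·8²·(8²-4·12·8+6·12²)/(24·100000) = -1088/9375 m
Superposition: y = Σ y_i = -393179/3750000 m ≈ -0.104848 m

y(8) = -393179/3750000 m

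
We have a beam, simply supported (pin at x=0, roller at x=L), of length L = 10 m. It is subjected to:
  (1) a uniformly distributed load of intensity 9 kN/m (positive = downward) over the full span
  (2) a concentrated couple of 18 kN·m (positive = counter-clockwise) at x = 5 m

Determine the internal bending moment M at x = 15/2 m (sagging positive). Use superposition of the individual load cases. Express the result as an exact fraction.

M(15/2) = 639/8 kN·m

Load 1 — uniform load w=9 kN/m over full span:
  M_1 = wx(L-x)/2 = 9·(15/2)·(10-(15/2))/2 = 675/8 kN·m
Load 2 — applied couple M₀=18 kN·m at a=5 m (b=L-a=5):
  M_2 = M₀x/L - M₀  [x>a] = 18·(15/2)/10 - 18 = -9/2 kN·m
Superposition: M = Σ M_i = 639/8 kN·m ≈ 79.875000 kN·m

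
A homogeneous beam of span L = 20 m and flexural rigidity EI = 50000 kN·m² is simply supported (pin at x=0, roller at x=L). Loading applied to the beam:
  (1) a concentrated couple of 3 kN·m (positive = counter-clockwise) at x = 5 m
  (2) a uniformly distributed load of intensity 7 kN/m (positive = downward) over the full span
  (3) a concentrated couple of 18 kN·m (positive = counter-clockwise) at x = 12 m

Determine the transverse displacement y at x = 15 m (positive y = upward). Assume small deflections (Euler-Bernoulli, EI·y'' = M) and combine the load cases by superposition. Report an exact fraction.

Load 1 — applied couple M₀=3 kN·m at a=5 m (b=L-a=15):
  y_1 = (M₀x³/(6L)-M₀(x-a)²/2+C₁x)/EI  [x>a] with C₁=M₀(3b²-L²)/(6L)=55/8 = (3·15³/(6·20)-3·(15-5)²/2+(55/8)·15)/50000 = 3/4000 m
Load 2 — uniform load w=7 kN/m over full span:
  y_2 = -wx(L³-2Lx²+x³)/(24EI) = -7·15·(20³-2·20·15²+15³)/(24·50000) = -133/640 m
Load 3 — applied couple M₀=18 kN·m at a=12 m (b=L-a=8):
  y_3 = (M₀x³/(6L)-M₀(x-a)²/2+C₁x)/EI  [x>a] with C₁=M₀(3b²-L²)/(6L)=-156/5 = (18·15³/(6·20)-18·(15-12)²/2+(-156/5)·15)/50000 = -171/200000 m
Superposition: y = Σ y_i = -83167/400000 m ≈ -0.207918 m

y(15) = -83167/400000 m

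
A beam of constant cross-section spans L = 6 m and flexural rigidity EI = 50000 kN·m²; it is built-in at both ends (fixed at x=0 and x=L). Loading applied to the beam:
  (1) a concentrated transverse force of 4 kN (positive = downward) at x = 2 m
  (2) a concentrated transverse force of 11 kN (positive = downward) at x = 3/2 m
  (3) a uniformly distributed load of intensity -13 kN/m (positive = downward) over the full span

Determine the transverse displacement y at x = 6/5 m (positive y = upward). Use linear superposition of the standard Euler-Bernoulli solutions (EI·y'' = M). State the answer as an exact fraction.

y(6/5) = 367651/1500000000 m

Load 1 — point force P=4 kN at a=2 m (b=L-a=4):
  y_1 = -Pb²x²(3aL-(3a+b)x)/(6L³EI)  [x≤a] = -4·4²·(6/5)²·(3·2·6-(3·2+4)·(6/5))/(6·6³·50000) = -8/234375 m
Load 2 — point force P=11 kN at a=3/2 m (b=L-a=9/2):
  y_2 = -Pb²x²(3aL-(3a+b)x)/(6L³EI)  [x≤a] = -11·(9/2)²·(6/5)²·(3·(3/2)·6-(3·(3/2)+(9/2))·(6/5))/(6·6³·50000) = -8019/100000000 m
Load 3 — uniform load w=-13 kN/m over full span:
  y_3 = -wx²(L-x)²/(24EI) = -(-13)·(6/5)²·(6-(6/5))²/(24·50000) = 702/1953125 m
Superposition: y = Σ y_i = 367651/1500000000 m ≈ 0.000245 m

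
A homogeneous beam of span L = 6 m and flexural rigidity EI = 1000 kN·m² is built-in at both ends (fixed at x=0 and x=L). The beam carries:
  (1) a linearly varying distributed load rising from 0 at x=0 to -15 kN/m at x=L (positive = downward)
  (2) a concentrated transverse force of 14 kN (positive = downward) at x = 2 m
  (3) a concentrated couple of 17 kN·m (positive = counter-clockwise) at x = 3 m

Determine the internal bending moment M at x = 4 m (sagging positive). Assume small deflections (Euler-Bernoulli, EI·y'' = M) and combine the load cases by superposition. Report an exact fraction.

Load 1 — triangular load w₀=-15 kN/m (0→w₀ over full span):
  M_1 = 3w₀Lx/20 - w₀L²/30 - w₀x³/(6L) = 3·(-15)·6·4/20 - (-15)·6²/30 - (-15)·4³/(6·6) = -28/3 kN·m
Load 2 — point force P=14 kN at a=2 m (b=L-a=4):
  M_2 = Pa²(a+3b)(L-x)/L³ - Pa²b/L²  [x>a] = 14·2²·(2+3·4)·(6-4)/6³ - 14·2²·4/6² = 28/27 kN·m
Load 3 — applied couple M₀=17 kN·m at a=3 m (b=L-a=3):
  M_3 = R_Ax - M_A - M₀  [x>a] with R_A=17/4, M_A=17/4 = (17/4)·4 - (17/4) - 17 = -17/4 kN·m
Superposition: M = Σ M_i = -1355/108 kN·m ≈ -12.546296 kN·m

M(4) = -1355/108 kN·m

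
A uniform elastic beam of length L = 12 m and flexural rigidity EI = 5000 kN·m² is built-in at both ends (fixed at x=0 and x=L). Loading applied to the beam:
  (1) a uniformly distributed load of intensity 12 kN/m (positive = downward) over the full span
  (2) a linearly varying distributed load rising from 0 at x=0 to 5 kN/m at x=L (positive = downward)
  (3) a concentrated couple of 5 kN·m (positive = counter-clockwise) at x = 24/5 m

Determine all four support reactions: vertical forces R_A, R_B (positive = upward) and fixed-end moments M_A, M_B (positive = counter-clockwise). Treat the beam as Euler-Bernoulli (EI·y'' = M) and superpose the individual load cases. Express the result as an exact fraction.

Load 1 — uniform load w=12 kN/m over full span:
  R_A = wL/2 = 12·12/2 = 72 kN
  M_A = wL²/12 = 12·12²/12 = 144 kN·m
  R_B = wL/2 = 12·12/2 = 72 kN
  M_B = -wL²/12 = -12·12²/12 = -144 kN·m
Load 2 — triangular load w₀=5 kN/m (0→w₀ over full span):
  R_A = 3w₀L/20 = 3·5·12/20 = 9 kN
  M_A = w₀L²/30 = 5·12²/30 = 24 kN·m
  R_B = 7w₀L/20 = 7·5·12/20 = 21 kN
  M_B = -w₀L²/20 = -5·12²/20 = -36 kN·m
Load 3 — applied couple M₀=5 kN·m at a=24/5 m (b=L-a=36/5):
  R_A = 6M₀ab/L³ = 6·5·(24/5)·(36/5)/12³ = 3/5 kN
  M_A = M₀b(2a-b)/L² = 5·(36/5)·(2·(24/5)-(36/5))/12² = 3/5 kN·m
  R_B = -6M₀ab/L³ = -6·5·(24/5)·(36/5)/12³ = -3/5 kN
  M_B = M₀a(2b-a)/L² = 5·(24/5)·(2·(36/5)-(24/5))/12² = 8/5 kN·m
Superposition: R_A = 408/5 kN, M_A = 843/5 kN·m, R_B = 462/5 kN, M_B = -892/5 kN·m

R_A = 408/5 kN, M_A = 843/5 kN·m, R_B = 462/5 kN, M_B = -892/5 kN·m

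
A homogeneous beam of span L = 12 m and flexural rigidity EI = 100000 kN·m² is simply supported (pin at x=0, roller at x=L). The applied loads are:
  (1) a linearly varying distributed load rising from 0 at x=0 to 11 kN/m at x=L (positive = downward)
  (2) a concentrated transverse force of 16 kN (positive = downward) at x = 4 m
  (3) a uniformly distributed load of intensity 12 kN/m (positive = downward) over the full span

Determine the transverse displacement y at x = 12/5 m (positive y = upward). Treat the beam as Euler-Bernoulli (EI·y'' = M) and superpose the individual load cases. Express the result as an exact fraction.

y(12/5) = -4508816/146484375 m

Load 1 — triangular load w₀=11 kN/m (0→w₀ over full span):
  y_1 = -w₀x(7L⁴-10L²x²+3x⁴)/(360LEI) = -11·(12/5)·(7·12⁴-10·12²·(12/5)²+3·(12/5)⁴)/(360·12·100000) = -408672/48828125 m
Load 2 — point force P=16 kN at a=4 m (b=L-a=8):
  y_2 = -Pbx(L²-b²-x²)/(6LEI)  [x≤a] = -16·8·(12/5)·(12²-8²-(12/5)²)/(6·12·100000) = -3712/1171875 m
Load 3 — uniform load w=12 kN/m over full span:
  y_3 = -wx(L³-2Lx²+x³)/(24EI) = -12·(12/5)·(12³-2·12·(12/5)²+(12/5)³)/(24·100000) = -37584/1953125 m
Superposition: y = Σ y_i = -4508816/146484375 m ≈ -0.030780 m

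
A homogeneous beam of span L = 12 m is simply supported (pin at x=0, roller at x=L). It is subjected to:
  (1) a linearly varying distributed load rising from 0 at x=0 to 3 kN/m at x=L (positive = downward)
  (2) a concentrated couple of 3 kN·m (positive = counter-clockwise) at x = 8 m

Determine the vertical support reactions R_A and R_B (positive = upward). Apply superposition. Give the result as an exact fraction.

R_A = 25/4 kN, R_B = 47/4 kN

Load 1 — triangular load w₀=3 kN/m (0→w₀ over full span):
  R_A = w₀L/6 = 3·12/6 = 6 kN
  R_B = w₀L/3 = 3·12/3 = 12 kN
Load 2 — applied couple M₀=3 kN·m at a=8 m (b=L-a=4):
  R_A = M₀/L = 3/12 = 1/4 kN
  R_B = -M₀/L = -3/12 = -1/4 kN
Superposition: R_A = 25/4 kN, R_B = 47/4 kN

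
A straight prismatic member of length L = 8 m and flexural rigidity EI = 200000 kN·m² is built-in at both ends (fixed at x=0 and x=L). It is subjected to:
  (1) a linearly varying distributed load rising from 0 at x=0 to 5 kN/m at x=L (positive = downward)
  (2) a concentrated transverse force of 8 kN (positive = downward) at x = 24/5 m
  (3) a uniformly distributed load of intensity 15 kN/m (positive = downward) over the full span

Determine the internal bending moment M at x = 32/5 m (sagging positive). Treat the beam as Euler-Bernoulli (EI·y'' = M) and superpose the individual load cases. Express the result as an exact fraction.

M(32/5) = -6928/1875 kN·m

Load 1 — triangular load w₀=5 kN/m (0→w₀ over full span):
  M_1 = 3w₀Lx/20 - w₀L²/30 - w₀x³/(6L) = 3·5·8·(32/5)/20 - 5·8²/30 - 5·(32/5)³/(6·8) = 32/75 kN·m
Load 2 — point force P=8 kN at a=24/5 m (b=L-a=16/5):
  M_2 = Pa²(a+3b)(L-x)/L³ - Pa²b/L²  [x>a] = 8·(24/5)²·((24/5)+3·(16/5))·(8-(32/5))/8³ - 8·(24/5)²·(16/5)/8² = -576/625 kN·m
Load 3 — uniform load w=15 kN/m over full span:
  M_3 = wLx/2 - wL²/12 - wx²/2 = 15·8·(32/5)/2 - 15·8²/12 - 15·(32/5)²/2 = -16/5 kN·m
Superposition: M = Σ M_i = -6928/1875 kN·m ≈ -3.694933 kN·m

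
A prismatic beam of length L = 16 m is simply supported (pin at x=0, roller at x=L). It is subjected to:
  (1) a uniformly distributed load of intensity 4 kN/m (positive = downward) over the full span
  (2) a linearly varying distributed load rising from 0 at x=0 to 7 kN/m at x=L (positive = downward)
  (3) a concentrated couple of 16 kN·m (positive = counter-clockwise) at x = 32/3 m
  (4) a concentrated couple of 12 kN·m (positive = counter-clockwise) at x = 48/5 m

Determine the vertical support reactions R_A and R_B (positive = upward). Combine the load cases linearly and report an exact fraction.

R_A = 629/12 kN, R_B = 811/12 kN

Load 1 — uniform load w=4 kN/m over full span:
  R_A = wL/2 = 4·16/2 = 32 kN
  R_B = wL/2 = 4·16/2 = 32 kN
Load 2 — triangular load w₀=7 kN/m (0→w₀ over full span):
  R_A = w₀L/6 = 7·16/6 = 56/3 kN
  R_B = w₀L/3 = 7·16/3 = 112/3 kN
Load 3 — applied couple M₀=16 kN·m at a=32/3 m (b=L-a=16/3):
  R_A = M₀/L = 16/16 = 1 kN
  R_B = -M₀/L = -16/16 = -1 kN
Load 4 — applied couple M₀=12 kN·m at a=48/5 m (b=L-a=32/5):
  R_A = M₀/L = 12/16 = 3/4 kN
  R_B = -M₀/L = -12/16 = -3/4 kN
Superposition: R_A = 629/12 kN, R_B = 811/12 kN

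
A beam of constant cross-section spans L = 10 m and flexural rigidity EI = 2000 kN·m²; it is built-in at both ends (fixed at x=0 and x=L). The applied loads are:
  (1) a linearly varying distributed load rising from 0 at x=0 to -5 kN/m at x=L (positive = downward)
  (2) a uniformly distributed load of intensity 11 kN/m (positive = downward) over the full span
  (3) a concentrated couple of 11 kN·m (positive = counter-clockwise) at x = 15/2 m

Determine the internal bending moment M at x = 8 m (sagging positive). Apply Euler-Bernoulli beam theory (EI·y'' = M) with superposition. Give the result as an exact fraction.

M(8) = -2129/240 kN·m

Load 1 — triangular load w₀=-5 kN/m (0→w₀ over full span):
  M_1 = 3w₀Lx/20 - w₀L²/30 - w₀x³/(6L) = 3·(-5)·10·8/20 - (-5)·10²/30 - (-5)·8³/(6·10) = -2/3 kN·m
Load 2 — uniform load w=11 kN/m over full span:
  M_2 = wLx/2 - wL²/12 - wx²/2 = 11·10·8/2 - 11·10²/12 - 11·8²/2 = -11/3 kN·m
Load 3 — applied couple M₀=11 kN·m at a=15/2 m (b=L-a=5/2):
  M_3 = R_Ax - M_A - M₀  [x>a] with R_A=99/80, M_A=55/16 = (99/80)·8 - (55/16) - 11 = -363/80 kN·m
Superposition: M = Σ M_i = -2129/240 kN·m ≈ -8.870833 kN·m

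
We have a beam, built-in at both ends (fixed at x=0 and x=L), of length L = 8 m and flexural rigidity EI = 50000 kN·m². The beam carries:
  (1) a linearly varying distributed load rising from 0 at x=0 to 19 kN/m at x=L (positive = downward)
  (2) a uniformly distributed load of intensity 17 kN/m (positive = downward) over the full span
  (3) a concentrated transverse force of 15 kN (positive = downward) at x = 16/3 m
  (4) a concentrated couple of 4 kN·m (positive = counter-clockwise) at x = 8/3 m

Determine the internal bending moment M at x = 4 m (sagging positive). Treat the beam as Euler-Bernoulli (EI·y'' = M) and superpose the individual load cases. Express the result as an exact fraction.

M(4) = 76 kN·m

Load 1 — triangular load w₀=19 kN/m (0→w₀ over full span):
  M_1 = 3w₀Lx/20 - w₀L²/30 - w₀x³/(6L) = 3·19·8·4/20 - 19·8²/30 - 19·4³/(6·8) = 76/3 kN·m
Load 2 — uniform load w=17 kN/m over full span:
  M_2 = wLx/2 - wL²/12 - wx²/2 = 17·8·4/2 - 17·8²/12 - 17·4²/2 = 136/3 kN·m
Load 3 — point force P=15 kN at a=16/3 m (b=L-a=8/3):
  M_3 = Pb²(3a+b)x/L³ - Pab²/L²  [x≤a] = 15·(8/3)²·(3·(16/3)+(8/3))·4/8³ - 15·(16/3)·(8/3)²/8² = 20/3 kN·m
Load 4 — applied couple M₀=4 kN·m at a=8/3 m (b=L-a=16/3):
  M_4 = R_Ax - M_A - M₀  [x>a] with R_A=2/3, M_A=0 = (2/3)·4 - 0 - 4 = -4/3 kN·m
Superposition: M = Σ M_i = 76 kN·m ≈ 76.000000 kN·m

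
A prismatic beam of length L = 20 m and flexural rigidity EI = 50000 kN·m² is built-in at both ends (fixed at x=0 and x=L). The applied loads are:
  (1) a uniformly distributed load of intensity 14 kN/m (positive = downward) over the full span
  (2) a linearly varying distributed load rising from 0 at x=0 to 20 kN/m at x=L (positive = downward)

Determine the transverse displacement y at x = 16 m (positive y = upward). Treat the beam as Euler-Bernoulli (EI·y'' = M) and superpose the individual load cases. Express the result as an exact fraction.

Load 1 — uniform load w=14 kN/m over full span:
  y_1 = -wx²(L-x)²/(24EI) = -14·16²·(20-16)²/(24·50000) = -448/9375 m
Load 2 — triangular load w₀=20 kN/m (0→w₀ over full span):
  y_2 = -w₀x²(L-x)²(x+2L)/(120LEI) = -20·16²·(20-16)²·(16+2·20)/(120·20·50000) = -1792/46875 m
Superposition: y = Σ y_i = -1344/15625 m ≈ -0.086016 m

y(16) = -1344/15625 m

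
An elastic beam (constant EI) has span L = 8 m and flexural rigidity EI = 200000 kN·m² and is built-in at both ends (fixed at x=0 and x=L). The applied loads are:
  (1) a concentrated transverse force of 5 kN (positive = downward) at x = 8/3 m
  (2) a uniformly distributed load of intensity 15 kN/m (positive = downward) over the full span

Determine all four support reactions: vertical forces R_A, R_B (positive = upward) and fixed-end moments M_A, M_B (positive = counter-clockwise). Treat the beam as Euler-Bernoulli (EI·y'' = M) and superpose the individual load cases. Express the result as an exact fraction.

Load 1 — point force P=5 kN at a=8/3 m (b=L-a=16/3):
  R_A = Pb²(3a+b)/L³ = 5·(16/3)²·(3·(8/3)+(16/3))/8³ = 100/27 kN
  M_A = Pab²/L² = 5·(8/3)·(16/3)²/8² = 160/27 kN·m
  R_B = Pa²(a+3b)/L³ = 5·(8/3)²·((8/3)+3·(16/3))/8³ = 35/27 kN
  M_B = -Pa²b/L² = -5·(8/3)²·(16/3)/8² = -80/27 kN·m
Load 2 — uniform load w=15 kN/m over full span:
  R_A = wL/2 = 15·8/2 = 60 kN
  M_A = wL²/12 = 15·8²/12 = 80 kN·m
  R_B = wL/2 = 15·8/2 = 60 kN
  M_B = -wL²/12 = -15·8²/12 = -80 kN·m
Superposition: R_A = 1720/27 kN, M_A = 2320/27 kN·m, R_B = 1655/27 kN, M_B = -2240/27 kN·m

R_A = 1720/27 kN, M_A = 2320/27 kN·m, R_B = 1655/27 kN, M_B = -2240/27 kN·m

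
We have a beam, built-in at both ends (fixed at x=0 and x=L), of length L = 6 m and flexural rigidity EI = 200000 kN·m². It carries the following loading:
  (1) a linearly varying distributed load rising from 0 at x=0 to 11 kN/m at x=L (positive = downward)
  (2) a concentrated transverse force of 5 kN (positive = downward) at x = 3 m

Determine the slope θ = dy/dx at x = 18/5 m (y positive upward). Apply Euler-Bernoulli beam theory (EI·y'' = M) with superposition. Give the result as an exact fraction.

Load 1 — triangular load w₀=11 kN/m (0→w₀ over full span):
  θ_1 = -w₀(2x(L-x)(L-2x)(x+2L)+x²(L-x)²)/(120LEI) = -11·(2·(18/5)·(6-(18/5))·(6-2·(18/5))·((18/5)+2·6)+(18/5)²·(6-(18/5))²)/(120·6·200000) = 297/15625000 rad
Load 2 — point force P=5 kN at a=3 m (b=L-a=3):
  θ_2 = Pa²(L-x)(2bL-(3b+a)(L-x))/(2L³EI)  [x>a] = 5·3²·(6-(18/5))·(2·3·6-(3·3+3)·(6-(18/5)))/(2·6³·200000) = 9/1000000 rad
Superposition: θ = Σ θ_i = 3501/125000000 rad ≈ 0.000028 rad

θ(18/5) = 3501/125000000 rad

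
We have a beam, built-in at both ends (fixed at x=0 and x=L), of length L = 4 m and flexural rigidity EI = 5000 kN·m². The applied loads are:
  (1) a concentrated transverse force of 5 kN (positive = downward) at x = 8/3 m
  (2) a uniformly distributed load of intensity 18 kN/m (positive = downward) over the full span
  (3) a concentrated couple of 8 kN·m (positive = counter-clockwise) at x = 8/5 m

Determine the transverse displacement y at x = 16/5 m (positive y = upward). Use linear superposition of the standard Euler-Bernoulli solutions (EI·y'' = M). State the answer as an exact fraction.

Load 1 — point force P=5 kN at a=8/3 m (b=L-a=4/3):
  y_1 = -Pa²(L-x)²(3bL-(3b+a)(L-x))/(6L³EI)  [x>a] = -5·(8/3)²·(4-(16/5))²·(3·(4/3)·4-(3·(4/3)+(8/3))·(4-(16/5)))/(6·4³·5000) = -32/253125 m
Load 2 — uniform load w=18 kN/m over full span:
  y_2 = -wx²(L-x)²/(24EI) = -18·(16/5)²·(4-(16/5))²/(24·5000) = -384/390625 m
Load 3 — applied couple M₀=8 kN·m at a=8/5 m (b=L-a=12/5):
  y_3 = (R_Ax³/6 - M_Ax²/2 - M₀(x-a)²/2)/EI  [x>a] with R_A=72/25, M_A=24/25 = ((72/25)·(16/5)³/6 - (24/25)·(16/5)²/2 - 8·((16/5)-(8/5))²/2)/5000 = 224/1953125 m
Superposition: y = Σ y_i = -157376/158203125 m ≈ -0.000995 m

y(16/5) = -157376/158203125 m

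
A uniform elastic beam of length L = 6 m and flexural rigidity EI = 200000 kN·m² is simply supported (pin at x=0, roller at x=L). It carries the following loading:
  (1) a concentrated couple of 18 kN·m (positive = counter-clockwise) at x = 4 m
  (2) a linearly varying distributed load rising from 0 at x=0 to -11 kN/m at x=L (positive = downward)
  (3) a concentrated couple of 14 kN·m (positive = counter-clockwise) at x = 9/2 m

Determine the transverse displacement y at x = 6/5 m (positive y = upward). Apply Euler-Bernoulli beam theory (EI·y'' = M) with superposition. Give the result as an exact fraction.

y(6/5) = 1612251/12500000000 m

Load 1 — applied couple M₀=18 kN·m at a=4 m (b=L-a=2):
  y_1 = (M₀x³/(6L)+C₁x)/EI  [x≤a] with C₁=M₀(3b²-L²)/(6L)=-12 = (18·(6/5)³/(6·6)+(-12)·(6/5))/200000 = -423/6250000 m
Load 2 — triangular load w₀=-11 kN/m (0→w₀ over full span):
  y_2 = -w₀x(7L⁴-10L²x²+3x⁴)/(360LEI) = -(-11)·(6/5)·(7·6⁴-10·6²·(6/5)²+3·(6/5)⁴)/(360·6·200000) = 12771/48828125 m
Load 3 — applied couple M₀=14 kN·m at a=9/2 m (b=L-a=3/2):
  y_3 = (M₀x³/(6L)+C₁x)/EI  [x≤a] with C₁=M₀(3b²-L²)/(6L)=-91/8 = (14·(6/5)³/(6·6)+(-91/8)·(6/5))/200000 = -6489/100000000 m
Superposition: y = Σ y_i = 1612251/12500000000 m ≈ 0.000129 m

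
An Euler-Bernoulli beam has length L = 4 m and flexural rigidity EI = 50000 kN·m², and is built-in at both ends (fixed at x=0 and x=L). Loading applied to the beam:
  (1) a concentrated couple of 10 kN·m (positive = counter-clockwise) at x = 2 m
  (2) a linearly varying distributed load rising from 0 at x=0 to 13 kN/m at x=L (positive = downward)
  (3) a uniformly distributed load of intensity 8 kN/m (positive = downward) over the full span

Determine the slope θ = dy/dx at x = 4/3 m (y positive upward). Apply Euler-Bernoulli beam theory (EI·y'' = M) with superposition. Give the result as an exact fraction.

θ(4/3) = -448/3796875 rad

Load 1 — applied couple M₀=10 kN·m at a=2 m (b=L-a=2):
  θ_1 = (R_Ax²/2 - M_Ax)/EI  [x≤a] with R_A=15/4, M_A=5/2 = ((15/4)·(4/3)²/2 - (5/2)·(4/3))/50000 = 0 rad
Load 2 — triangular load w₀=13 kN/m (0→w₀ over full span):
  θ_2 = -w₀(2x(L-x)(L-2x)(x+2L)+x²(L-x)²)/(120LEI) = -13·(2·(4/3)·(4-(4/3))·(4-2·(4/3))·((4/3)+2·4)+(4/3)²·(4-(4/3))²)/(120·4·50000) = -208/3796875 rad
Load 3 — uniform load w=8 kN/m over full span:
  θ_3 = -wx(L-x)(L-2x)/(12EI) = -8·(4/3)·(4-(4/3))·(4-2·(4/3))/(12·50000) = -16/253125 rad
Superposition: θ = Σ θ_i = -448/3796875 rad ≈ -0.000118 rad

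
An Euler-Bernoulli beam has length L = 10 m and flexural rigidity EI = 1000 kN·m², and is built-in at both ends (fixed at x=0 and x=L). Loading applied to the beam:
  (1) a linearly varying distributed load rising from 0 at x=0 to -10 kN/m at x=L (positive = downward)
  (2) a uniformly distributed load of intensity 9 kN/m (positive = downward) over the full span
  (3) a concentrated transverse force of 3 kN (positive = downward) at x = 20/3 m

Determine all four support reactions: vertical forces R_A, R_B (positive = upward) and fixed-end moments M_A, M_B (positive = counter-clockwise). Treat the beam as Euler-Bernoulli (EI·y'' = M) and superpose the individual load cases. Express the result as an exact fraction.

R_A = 277/9 kN, M_A = 395/9 kN·m, R_B = 110/9 kN, M_B = -265/9 kN·m

Load 1 — triangular load w₀=-10 kN/m (0→w₀ over full span):
  R_A = 3w₀L/20 = 3·(-10)·10/20 = -15 kN
  M_A = w₀L²/30 = (-10)·10²/30 = -100/3 kN·m
  R_B = 7w₀L/20 = 7·(-10)·10/20 = -35 kN
  M_B = -w₀L²/20 = -(-10)·10²/20 = 50 kN·m
Load 2 — uniform load w=9 kN/m over full span:
  R_A = wL/2 = 9·10/2 = 45 kN
  M_A = wL²/12 = 9·10²/12 = 75 kN·m
  R_B = wL/2 = 9·10/2 = 45 kN
  M_B = -wL²/12 = -9·10²/12 = -75 kN·m
Load 3 — point force P=3 kN at a=20/3 m (b=L-a=10/3):
  R_A = Pb²(3a+b)/L³ = 3·(10/3)²·(3·(20/3)+(10/3))/10³ = 7/9 kN
  M_A = Pab²/L² = 3·(20/3)·(10/3)²/10² = 20/9 kN·m
  R_B = Pa²(a+3b)/L³ = 3·(20/3)²·((20/3)+3·(10/3))/10³ = 20/9 kN
  M_B = -Pa²b/L² = -3·(20/3)²·(10/3)/10² = -40/9 kN·m
Superposition: R_A = 277/9 kN, M_A = 395/9 kN·m, R_B = 110/9 kN, M_B = -265/9 kN·m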